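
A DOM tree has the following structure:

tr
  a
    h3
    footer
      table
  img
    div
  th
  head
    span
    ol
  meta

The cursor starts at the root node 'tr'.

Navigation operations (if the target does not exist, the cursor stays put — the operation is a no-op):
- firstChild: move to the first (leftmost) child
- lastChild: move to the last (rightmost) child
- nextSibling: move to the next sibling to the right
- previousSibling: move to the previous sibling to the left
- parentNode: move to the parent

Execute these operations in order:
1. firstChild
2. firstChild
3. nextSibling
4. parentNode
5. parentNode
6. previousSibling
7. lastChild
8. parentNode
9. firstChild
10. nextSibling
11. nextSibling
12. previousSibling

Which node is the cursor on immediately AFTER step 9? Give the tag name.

Answer: a

Derivation:
After 1 (firstChild): a
After 2 (firstChild): h3
After 3 (nextSibling): footer
After 4 (parentNode): a
After 5 (parentNode): tr
After 6 (previousSibling): tr (no-op, stayed)
After 7 (lastChild): meta
After 8 (parentNode): tr
After 9 (firstChild): a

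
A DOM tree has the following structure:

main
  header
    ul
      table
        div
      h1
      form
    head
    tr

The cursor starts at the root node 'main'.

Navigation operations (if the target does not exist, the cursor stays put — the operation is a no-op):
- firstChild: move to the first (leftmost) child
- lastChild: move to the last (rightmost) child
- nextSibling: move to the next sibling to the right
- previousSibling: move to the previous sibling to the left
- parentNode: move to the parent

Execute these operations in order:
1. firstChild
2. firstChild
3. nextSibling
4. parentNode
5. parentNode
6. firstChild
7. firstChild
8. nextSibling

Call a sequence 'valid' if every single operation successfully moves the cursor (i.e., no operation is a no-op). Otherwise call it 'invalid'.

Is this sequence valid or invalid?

Answer: valid

Derivation:
After 1 (firstChild): header
After 2 (firstChild): ul
After 3 (nextSibling): head
After 4 (parentNode): header
After 5 (parentNode): main
After 6 (firstChild): header
After 7 (firstChild): ul
After 8 (nextSibling): head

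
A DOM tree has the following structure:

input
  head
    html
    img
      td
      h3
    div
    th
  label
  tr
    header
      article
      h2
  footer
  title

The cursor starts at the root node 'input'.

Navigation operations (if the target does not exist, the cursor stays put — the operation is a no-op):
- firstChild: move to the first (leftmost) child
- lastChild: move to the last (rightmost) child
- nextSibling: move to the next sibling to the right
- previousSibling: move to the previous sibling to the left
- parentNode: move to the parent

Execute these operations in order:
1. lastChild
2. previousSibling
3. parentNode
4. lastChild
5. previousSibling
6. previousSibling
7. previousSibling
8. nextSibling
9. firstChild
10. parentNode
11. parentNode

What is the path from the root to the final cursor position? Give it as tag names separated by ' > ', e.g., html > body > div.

Answer: input

Derivation:
After 1 (lastChild): title
After 2 (previousSibling): footer
After 3 (parentNode): input
After 4 (lastChild): title
After 5 (previousSibling): footer
After 6 (previousSibling): tr
After 7 (previousSibling): label
After 8 (nextSibling): tr
After 9 (firstChild): header
After 10 (parentNode): tr
After 11 (parentNode): input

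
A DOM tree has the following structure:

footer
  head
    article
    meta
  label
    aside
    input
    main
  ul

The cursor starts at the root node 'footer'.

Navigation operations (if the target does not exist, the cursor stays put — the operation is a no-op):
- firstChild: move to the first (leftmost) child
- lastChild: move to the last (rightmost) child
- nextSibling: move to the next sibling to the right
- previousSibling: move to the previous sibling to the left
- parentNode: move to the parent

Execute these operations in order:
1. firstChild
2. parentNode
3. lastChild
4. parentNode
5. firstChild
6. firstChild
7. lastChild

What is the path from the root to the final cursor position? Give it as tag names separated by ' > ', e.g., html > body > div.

Answer: footer > head > article

Derivation:
After 1 (firstChild): head
After 2 (parentNode): footer
After 3 (lastChild): ul
After 4 (parentNode): footer
After 5 (firstChild): head
After 6 (firstChild): article
After 7 (lastChild): article (no-op, stayed)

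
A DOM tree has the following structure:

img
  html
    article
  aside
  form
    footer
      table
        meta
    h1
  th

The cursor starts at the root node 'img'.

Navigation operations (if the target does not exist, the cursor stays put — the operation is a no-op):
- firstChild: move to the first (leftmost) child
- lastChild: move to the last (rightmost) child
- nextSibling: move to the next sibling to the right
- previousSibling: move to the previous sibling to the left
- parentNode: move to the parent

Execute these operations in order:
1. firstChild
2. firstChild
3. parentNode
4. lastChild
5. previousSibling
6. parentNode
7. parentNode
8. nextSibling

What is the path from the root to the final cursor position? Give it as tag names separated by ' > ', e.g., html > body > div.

Answer: img

Derivation:
After 1 (firstChild): html
After 2 (firstChild): article
After 3 (parentNode): html
After 4 (lastChild): article
After 5 (previousSibling): article (no-op, stayed)
After 6 (parentNode): html
After 7 (parentNode): img
After 8 (nextSibling): img (no-op, stayed)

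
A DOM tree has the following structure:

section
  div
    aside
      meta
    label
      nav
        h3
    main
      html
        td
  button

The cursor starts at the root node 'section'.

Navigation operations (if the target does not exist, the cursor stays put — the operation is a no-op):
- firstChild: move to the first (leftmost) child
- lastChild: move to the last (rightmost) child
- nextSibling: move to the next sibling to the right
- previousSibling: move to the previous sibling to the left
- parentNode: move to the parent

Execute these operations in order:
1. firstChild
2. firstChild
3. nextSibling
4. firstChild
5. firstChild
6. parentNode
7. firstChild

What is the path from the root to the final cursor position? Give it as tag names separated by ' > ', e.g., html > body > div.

After 1 (firstChild): div
After 2 (firstChild): aside
After 3 (nextSibling): label
After 4 (firstChild): nav
After 5 (firstChild): h3
After 6 (parentNode): nav
After 7 (firstChild): h3

Answer: section > div > label > nav > h3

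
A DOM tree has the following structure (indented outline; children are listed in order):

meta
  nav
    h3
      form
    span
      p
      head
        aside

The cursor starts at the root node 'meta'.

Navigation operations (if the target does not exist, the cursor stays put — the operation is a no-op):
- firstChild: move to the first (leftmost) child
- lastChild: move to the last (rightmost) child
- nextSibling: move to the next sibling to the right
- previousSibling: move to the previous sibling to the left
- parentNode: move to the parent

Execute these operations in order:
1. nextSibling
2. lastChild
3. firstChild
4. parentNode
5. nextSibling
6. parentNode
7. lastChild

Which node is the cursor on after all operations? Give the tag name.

After 1 (nextSibling): meta (no-op, stayed)
After 2 (lastChild): nav
After 3 (firstChild): h3
After 4 (parentNode): nav
After 5 (nextSibling): nav (no-op, stayed)
After 6 (parentNode): meta
After 7 (lastChild): nav

Answer: nav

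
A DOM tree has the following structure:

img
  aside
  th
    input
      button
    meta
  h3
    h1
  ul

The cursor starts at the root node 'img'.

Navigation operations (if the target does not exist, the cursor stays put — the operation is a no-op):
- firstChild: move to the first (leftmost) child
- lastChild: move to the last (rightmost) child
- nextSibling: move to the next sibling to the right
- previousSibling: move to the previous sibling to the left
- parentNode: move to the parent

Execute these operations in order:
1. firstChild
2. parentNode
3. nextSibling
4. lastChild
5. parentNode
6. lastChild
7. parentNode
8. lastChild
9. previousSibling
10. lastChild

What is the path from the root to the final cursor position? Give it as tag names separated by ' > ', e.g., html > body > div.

After 1 (firstChild): aside
After 2 (parentNode): img
After 3 (nextSibling): img (no-op, stayed)
After 4 (lastChild): ul
After 5 (parentNode): img
After 6 (lastChild): ul
After 7 (parentNode): img
After 8 (lastChild): ul
After 9 (previousSibling): h3
After 10 (lastChild): h1

Answer: img > h3 > h1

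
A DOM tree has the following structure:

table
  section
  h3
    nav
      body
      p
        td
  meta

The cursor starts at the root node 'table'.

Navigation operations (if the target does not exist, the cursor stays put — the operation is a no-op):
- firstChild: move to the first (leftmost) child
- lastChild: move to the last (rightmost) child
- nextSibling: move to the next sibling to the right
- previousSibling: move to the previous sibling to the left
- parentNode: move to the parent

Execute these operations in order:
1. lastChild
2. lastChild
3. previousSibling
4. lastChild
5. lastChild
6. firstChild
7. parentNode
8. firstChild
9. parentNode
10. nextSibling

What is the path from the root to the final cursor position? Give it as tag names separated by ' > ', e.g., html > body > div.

Answer: table > h3 > nav > p

Derivation:
After 1 (lastChild): meta
After 2 (lastChild): meta (no-op, stayed)
After 3 (previousSibling): h3
After 4 (lastChild): nav
After 5 (lastChild): p
After 6 (firstChild): td
After 7 (parentNode): p
After 8 (firstChild): td
After 9 (parentNode): p
After 10 (nextSibling): p (no-op, stayed)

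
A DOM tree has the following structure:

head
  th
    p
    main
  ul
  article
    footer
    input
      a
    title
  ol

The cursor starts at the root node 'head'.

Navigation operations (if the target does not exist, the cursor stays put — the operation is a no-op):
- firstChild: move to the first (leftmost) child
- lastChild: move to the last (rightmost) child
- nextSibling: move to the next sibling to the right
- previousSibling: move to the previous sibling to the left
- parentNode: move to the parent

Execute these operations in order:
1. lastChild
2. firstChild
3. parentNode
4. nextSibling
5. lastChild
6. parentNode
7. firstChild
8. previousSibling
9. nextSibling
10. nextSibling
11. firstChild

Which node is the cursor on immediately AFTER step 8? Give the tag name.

Answer: th

Derivation:
After 1 (lastChild): ol
After 2 (firstChild): ol (no-op, stayed)
After 3 (parentNode): head
After 4 (nextSibling): head (no-op, stayed)
After 5 (lastChild): ol
After 6 (parentNode): head
After 7 (firstChild): th
After 8 (previousSibling): th (no-op, stayed)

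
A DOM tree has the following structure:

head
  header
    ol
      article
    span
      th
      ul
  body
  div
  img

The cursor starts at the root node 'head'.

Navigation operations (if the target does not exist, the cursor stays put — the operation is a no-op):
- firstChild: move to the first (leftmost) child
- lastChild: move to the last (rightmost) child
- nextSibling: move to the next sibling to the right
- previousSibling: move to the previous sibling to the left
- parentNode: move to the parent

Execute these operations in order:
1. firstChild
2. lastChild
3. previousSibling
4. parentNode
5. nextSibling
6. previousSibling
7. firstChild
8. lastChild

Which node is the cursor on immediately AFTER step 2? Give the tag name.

Answer: span

Derivation:
After 1 (firstChild): header
After 2 (lastChild): span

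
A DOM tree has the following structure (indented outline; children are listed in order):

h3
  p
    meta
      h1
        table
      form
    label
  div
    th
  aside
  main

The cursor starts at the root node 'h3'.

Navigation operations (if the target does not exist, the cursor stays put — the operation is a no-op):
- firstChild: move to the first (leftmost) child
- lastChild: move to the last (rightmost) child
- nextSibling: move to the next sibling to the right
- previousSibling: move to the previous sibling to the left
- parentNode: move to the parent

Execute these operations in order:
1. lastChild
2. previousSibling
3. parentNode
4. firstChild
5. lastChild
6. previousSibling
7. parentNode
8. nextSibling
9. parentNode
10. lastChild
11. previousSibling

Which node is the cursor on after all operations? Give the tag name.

After 1 (lastChild): main
After 2 (previousSibling): aside
After 3 (parentNode): h3
After 4 (firstChild): p
After 5 (lastChild): label
After 6 (previousSibling): meta
After 7 (parentNode): p
After 8 (nextSibling): div
After 9 (parentNode): h3
After 10 (lastChild): main
After 11 (previousSibling): aside

Answer: aside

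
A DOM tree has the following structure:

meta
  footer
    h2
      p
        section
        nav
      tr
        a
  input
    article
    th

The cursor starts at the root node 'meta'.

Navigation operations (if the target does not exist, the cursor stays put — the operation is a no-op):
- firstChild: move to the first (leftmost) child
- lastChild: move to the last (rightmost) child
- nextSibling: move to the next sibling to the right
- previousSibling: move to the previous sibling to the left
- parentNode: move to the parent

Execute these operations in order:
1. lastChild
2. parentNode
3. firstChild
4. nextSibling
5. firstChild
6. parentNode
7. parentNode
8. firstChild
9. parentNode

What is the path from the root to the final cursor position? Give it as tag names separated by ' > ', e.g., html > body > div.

After 1 (lastChild): input
After 2 (parentNode): meta
After 3 (firstChild): footer
After 4 (nextSibling): input
After 5 (firstChild): article
After 6 (parentNode): input
After 7 (parentNode): meta
After 8 (firstChild): footer
After 9 (parentNode): meta

Answer: meta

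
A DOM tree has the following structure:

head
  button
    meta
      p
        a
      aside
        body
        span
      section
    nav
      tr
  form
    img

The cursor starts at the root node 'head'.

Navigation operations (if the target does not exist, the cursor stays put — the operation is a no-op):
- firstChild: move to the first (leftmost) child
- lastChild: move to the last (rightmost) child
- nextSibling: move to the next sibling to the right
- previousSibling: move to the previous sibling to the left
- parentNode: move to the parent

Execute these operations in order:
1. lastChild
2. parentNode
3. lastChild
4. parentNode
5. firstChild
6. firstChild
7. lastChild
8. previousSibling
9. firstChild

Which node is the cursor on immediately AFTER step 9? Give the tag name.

Answer: body

Derivation:
After 1 (lastChild): form
After 2 (parentNode): head
After 3 (lastChild): form
After 4 (parentNode): head
After 5 (firstChild): button
After 6 (firstChild): meta
After 7 (lastChild): section
After 8 (previousSibling): aside
After 9 (firstChild): body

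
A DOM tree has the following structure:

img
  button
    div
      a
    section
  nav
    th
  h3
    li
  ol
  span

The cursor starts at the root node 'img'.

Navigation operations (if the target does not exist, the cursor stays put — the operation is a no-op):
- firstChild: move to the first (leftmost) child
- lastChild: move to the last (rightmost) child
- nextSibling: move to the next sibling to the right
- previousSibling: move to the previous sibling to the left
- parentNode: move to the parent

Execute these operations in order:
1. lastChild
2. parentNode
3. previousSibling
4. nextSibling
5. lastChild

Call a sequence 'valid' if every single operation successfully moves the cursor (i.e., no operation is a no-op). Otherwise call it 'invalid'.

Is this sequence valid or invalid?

After 1 (lastChild): span
After 2 (parentNode): img
After 3 (previousSibling): img (no-op, stayed)
After 4 (nextSibling): img (no-op, stayed)
After 5 (lastChild): span

Answer: invalid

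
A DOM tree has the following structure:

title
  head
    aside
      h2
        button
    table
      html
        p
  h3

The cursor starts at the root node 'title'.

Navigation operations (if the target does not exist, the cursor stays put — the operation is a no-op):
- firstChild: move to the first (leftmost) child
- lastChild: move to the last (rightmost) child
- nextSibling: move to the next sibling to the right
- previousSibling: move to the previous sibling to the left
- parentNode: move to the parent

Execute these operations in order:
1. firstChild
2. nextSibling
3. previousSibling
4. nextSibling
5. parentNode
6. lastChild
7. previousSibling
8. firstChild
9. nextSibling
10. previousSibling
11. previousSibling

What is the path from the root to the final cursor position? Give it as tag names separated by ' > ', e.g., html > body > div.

After 1 (firstChild): head
After 2 (nextSibling): h3
After 3 (previousSibling): head
After 4 (nextSibling): h3
After 5 (parentNode): title
After 6 (lastChild): h3
After 7 (previousSibling): head
After 8 (firstChild): aside
After 9 (nextSibling): table
After 10 (previousSibling): aside
After 11 (previousSibling): aside (no-op, stayed)

Answer: title > head > aside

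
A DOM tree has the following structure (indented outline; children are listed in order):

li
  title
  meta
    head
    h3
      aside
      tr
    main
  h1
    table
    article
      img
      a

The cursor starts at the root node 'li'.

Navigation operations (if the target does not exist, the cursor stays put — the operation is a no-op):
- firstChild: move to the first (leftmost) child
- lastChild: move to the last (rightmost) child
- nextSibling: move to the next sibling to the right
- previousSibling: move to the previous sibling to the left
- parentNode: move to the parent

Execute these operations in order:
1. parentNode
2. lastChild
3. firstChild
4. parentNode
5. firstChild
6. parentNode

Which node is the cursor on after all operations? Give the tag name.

Answer: h1

Derivation:
After 1 (parentNode): li (no-op, stayed)
After 2 (lastChild): h1
After 3 (firstChild): table
After 4 (parentNode): h1
After 5 (firstChild): table
After 6 (parentNode): h1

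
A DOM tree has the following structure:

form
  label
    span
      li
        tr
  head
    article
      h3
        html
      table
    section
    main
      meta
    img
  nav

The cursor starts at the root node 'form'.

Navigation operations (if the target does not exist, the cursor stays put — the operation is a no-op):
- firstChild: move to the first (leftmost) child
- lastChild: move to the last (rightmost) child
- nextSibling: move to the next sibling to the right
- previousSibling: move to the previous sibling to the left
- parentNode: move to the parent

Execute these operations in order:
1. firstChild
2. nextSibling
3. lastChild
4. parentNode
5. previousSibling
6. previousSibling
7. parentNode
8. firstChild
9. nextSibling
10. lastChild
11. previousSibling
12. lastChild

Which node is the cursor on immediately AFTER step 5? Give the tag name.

Answer: label

Derivation:
After 1 (firstChild): label
After 2 (nextSibling): head
After 3 (lastChild): img
After 4 (parentNode): head
After 5 (previousSibling): label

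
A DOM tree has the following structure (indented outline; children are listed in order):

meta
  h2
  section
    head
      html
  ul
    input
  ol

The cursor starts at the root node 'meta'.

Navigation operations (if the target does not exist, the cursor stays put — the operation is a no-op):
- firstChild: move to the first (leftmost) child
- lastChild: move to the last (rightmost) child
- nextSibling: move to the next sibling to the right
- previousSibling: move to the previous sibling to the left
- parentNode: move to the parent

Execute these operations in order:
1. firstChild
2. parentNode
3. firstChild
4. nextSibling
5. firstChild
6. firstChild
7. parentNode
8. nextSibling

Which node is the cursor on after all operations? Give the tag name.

Answer: head

Derivation:
After 1 (firstChild): h2
After 2 (parentNode): meta
After 3 (firstChild): h2
After 4 (nextSibling): section
After 5 (firstChild): head
After 6 (firstChild): html
After 7 (parentNode): head
After 8 (nextSibling): head (no-op, stayed)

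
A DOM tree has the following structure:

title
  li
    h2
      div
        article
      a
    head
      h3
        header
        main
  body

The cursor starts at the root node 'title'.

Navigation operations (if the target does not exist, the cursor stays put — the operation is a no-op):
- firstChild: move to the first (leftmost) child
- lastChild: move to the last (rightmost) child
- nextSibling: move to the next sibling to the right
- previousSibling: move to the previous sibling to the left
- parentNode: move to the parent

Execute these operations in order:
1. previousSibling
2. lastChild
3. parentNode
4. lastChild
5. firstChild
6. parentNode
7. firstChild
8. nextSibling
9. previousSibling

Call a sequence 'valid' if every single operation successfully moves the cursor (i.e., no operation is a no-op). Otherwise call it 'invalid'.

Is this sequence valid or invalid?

Answer: invalid

Derivation:
After 1 (previousSibling): title (no-op, stayed)
After 2 (lastChild): body
After 3 (parentNode): title
After 4 (lastChild): body
After 5 (firstChild): body (no-op, stayed)
After 6 (parentNode): title
After 7 (firstChild): li
After 8 (nextSibling): body
After 9 (previousSibling): li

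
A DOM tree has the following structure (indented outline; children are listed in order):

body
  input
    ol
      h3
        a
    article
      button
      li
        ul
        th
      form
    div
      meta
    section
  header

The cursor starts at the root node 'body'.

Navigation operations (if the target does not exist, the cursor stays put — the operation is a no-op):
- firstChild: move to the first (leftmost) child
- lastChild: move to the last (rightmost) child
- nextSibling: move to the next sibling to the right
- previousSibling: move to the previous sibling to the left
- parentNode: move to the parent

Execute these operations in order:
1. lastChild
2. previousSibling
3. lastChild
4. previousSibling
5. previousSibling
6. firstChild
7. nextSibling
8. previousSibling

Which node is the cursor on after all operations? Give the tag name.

Answer: button

Derivation:
After 1 (lastChild): header
After 2 (previousSibling): input
After 3 (lastChild): section
After 4 (previousSibling): div
After 5 (previousSibling): article
After 6 (firstChild): button
After 7 (nextSibling): li
After 8 (previousSibling): button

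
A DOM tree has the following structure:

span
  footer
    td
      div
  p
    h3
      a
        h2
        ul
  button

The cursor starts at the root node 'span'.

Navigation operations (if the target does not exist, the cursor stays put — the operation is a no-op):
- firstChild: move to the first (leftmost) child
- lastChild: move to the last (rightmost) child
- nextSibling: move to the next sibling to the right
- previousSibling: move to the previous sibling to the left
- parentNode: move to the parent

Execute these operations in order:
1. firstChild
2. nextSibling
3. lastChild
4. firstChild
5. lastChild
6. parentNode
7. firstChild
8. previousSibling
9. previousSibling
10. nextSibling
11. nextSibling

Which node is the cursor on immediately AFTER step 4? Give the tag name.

After 1 (firstChild): footer
After 2 (nextSibling): p
After 3 (lastChild): h3
After 4 (firstChild): a

Answer: a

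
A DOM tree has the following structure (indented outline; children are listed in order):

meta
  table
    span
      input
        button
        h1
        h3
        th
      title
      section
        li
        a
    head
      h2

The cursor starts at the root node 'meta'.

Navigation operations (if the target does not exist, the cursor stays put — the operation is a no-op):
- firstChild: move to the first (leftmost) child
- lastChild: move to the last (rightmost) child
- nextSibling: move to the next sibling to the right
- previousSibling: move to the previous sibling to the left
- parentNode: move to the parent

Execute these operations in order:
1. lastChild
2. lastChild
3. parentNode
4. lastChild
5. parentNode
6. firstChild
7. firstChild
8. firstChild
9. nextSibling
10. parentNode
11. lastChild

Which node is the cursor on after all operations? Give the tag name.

Answer: th

Derivation:
After 1 (lastChild): table
After 2 (lastChild): head
After 3 (parentNode): table
After 4 (lastChild): head
After 5 (parentNode): table
After 6 (firstChild): span
After 7 (firstChild): input
After 8 (firstChild): button
After 9 (nextSibling): h1
After 10 (parentNode): input
After 11 (lastChild): th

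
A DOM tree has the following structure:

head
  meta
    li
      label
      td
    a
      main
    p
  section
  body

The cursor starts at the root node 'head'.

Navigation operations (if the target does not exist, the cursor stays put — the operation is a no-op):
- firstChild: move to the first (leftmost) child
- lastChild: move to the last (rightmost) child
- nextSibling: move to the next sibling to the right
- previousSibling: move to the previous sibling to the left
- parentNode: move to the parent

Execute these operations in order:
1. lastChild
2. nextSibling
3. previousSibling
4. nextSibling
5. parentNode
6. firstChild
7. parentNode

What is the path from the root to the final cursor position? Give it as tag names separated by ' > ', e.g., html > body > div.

Answer: head

Derivation:
After 1 (lastChild): body
After 2 (nextSibling): body (no-op, stayed)
After 3 (previousSibling): section
After 4 (nextSibling): body
After 5 (parentNode): head
After 6 (firstChild): meta
After 7 (parentNode): head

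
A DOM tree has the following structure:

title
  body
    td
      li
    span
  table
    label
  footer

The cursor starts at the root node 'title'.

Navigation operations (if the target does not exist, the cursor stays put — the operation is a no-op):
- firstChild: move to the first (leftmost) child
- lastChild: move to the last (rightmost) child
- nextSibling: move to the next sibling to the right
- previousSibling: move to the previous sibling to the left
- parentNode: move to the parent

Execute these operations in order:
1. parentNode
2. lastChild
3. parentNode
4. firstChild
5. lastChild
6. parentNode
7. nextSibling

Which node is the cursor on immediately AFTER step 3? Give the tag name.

Answer: title

Derivation:
After 1 (parentNode): title (no-op, stayed)
After 2 (lastChild): footer
After 3 (parentNode): title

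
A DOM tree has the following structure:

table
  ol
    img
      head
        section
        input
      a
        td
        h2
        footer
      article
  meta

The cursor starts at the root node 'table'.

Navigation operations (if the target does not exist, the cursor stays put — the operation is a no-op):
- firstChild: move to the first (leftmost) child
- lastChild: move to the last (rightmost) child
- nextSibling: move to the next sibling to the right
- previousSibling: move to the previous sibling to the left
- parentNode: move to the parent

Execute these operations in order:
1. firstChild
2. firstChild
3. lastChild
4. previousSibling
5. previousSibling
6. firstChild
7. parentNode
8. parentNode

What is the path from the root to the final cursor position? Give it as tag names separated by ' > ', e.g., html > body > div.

After 1 (firstChild): ol
After 2 (firstChild): img
After 3 (lastChild): article
After 4 (previousSibling): a
After 5 (previousSibling): head
After 6 (firstChild): section
After 7 (parentNode): head
After 8 (parentNode): img

Answer: table > ol > img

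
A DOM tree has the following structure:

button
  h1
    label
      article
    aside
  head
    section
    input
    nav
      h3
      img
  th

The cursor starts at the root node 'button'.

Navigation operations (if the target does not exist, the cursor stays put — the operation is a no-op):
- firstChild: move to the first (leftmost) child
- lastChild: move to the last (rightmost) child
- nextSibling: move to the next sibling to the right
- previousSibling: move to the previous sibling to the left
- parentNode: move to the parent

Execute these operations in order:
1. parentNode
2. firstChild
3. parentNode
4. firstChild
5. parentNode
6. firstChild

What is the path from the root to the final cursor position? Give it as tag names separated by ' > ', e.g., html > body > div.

After 1 (parentNode): button (no-op, stayed)
After 2 (firstChild): h1
After 3 (parentNode): button
After 4 (firstChild): h1
After 5 (parentNode): button
After 6 (firstChild): h1

Answer: button > h1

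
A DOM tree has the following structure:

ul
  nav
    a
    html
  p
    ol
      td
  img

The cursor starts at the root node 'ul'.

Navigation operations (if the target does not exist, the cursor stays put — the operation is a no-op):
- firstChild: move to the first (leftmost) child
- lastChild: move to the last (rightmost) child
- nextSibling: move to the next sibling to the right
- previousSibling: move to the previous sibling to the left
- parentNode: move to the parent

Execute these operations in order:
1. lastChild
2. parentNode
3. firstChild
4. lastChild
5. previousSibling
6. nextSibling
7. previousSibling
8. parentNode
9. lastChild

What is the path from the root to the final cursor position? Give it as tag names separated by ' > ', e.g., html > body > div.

Answer: ul > nav > html

Derivation:
After 1 (lastChild): img
After 2 (parentNode): ul
After 3 (firstChild): nav
After 4 (lastChild): html
After 5 (previousSibling): a
After 6 (nextSibling): html
After 7 (previousSibling): a
After 8 (parentNode): nav
After 9 (lastChild): html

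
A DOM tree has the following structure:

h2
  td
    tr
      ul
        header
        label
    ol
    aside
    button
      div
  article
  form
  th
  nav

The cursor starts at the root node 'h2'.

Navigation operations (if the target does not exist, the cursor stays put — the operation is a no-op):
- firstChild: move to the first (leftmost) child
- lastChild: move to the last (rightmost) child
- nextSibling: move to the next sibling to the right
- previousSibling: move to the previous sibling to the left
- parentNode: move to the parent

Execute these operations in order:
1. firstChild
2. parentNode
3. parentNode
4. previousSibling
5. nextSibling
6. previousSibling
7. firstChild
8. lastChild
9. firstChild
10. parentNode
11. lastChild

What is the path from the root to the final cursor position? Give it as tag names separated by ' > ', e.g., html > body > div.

Answer: h2 > td > button > div

Derivation:
After 1 (firstChild): td
After 2 (parentNode): h2
After 3 (parentNode): h2 (no-op, stayed)
After 4 (previousSibling): h2 (no-op, stayed)
After 5 (nextSibling): h2 (no-op, stayed)
After 6 (previousSibling): h2 (no-op, stayed)
After 7 (firstChild): td
After 8 (lastChild): button
After 9 (firstChild): div
After 10 (parentNode): button
After 11 (lastChild): div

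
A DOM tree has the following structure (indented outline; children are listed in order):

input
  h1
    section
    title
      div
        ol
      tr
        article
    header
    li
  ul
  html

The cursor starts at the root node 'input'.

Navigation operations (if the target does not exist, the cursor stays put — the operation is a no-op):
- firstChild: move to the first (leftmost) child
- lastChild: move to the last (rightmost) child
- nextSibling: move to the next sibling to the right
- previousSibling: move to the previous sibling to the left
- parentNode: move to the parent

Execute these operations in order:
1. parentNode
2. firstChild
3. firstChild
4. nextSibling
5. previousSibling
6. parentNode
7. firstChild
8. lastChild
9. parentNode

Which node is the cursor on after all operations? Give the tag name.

After 1 (parentNode): input (no-op, stayed)
After 2 (firstChild): h1
After 3 (firstChild): section
After 4 (nextSibling): title
After 5 (previousSibling): section
After 6 (parentNode): h1
After 7 (firstChild): section
After 8 (lastChild): section (no-op, stayed)
After 9 (parentNode): h1

Answer: h1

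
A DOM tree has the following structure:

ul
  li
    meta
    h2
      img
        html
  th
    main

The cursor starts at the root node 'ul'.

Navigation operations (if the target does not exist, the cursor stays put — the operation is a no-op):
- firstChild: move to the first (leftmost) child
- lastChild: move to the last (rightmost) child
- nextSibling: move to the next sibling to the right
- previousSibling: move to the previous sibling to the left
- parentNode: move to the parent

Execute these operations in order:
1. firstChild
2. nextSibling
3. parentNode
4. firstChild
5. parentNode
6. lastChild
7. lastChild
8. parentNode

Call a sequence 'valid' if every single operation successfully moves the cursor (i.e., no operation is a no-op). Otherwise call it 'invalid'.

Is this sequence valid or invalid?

After 1 (firstChild): li
After 2 (nextSibling): th
After 3 (parentNode): ul
After 4 (firstChild): li
After 5 (parentNode): ul
After 6 (lastChild): th
After 7 (lastChild): main
After 8 (parentNode): th

Answer: valid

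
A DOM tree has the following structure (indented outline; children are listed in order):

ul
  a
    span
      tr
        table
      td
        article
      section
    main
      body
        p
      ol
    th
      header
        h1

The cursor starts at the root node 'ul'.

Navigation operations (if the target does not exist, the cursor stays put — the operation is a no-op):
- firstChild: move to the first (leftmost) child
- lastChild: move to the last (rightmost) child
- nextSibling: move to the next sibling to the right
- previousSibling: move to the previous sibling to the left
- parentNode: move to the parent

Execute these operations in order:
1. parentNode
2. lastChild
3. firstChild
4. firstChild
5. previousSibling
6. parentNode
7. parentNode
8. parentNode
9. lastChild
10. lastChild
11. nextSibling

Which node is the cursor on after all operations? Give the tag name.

After 1 (parentNode): ul (no-op, stayed)
After 2 (lastChild): a
After 3 (firstChild): span
After 4 (firstChild): tr
After 5 (previousSibling): tr (no-op, stayed)
After 6 (parentNode): span
After 7 (parentNode): a
After 8 (parentNode): ul
After 9 (lastChild): a
After 10 (lastChild): th
After 11 (nextSibling): th (no-op, stayed)

Answer: th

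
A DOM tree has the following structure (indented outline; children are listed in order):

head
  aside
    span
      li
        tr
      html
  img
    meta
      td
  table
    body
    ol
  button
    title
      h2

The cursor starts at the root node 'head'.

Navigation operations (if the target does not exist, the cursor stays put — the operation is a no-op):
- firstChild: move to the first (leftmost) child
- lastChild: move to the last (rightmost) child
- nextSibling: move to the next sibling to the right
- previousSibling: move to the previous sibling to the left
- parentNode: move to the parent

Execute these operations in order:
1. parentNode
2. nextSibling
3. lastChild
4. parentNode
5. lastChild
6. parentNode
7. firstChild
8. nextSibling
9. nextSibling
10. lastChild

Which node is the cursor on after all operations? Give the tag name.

After 1 (parentNode): head (no-op, stayed)
After 2 (nextSibling): head (no-op, stayed)
After 3 (lastChild): button
After 4 (parentNode): head
After 5 (lastChild): button
After 6 (parentNode): head
After 7 (firstChild): aside
After 8 (nextSibling): img
After 9 (nextSibling): table
After 10 (lastChild): ol

Answer: ol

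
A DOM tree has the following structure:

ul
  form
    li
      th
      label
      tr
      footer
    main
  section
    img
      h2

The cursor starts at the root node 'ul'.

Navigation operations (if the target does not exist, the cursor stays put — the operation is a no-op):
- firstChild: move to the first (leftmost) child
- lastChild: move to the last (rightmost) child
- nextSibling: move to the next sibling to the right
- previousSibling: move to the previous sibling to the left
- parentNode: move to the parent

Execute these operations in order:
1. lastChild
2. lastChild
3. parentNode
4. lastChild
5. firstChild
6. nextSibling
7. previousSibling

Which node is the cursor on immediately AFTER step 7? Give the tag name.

Answer: h2

Derivation:
After 1 (lastChild): section
After 2 (lastChild): img
After 3 (parentNode): section
After 4 (lastChild): img
After 5 (firstChild): h2
After 6 (nextSibling): h2 (no-op, stayed)
After 7 (previousSibling): h2 (no-op, stayed)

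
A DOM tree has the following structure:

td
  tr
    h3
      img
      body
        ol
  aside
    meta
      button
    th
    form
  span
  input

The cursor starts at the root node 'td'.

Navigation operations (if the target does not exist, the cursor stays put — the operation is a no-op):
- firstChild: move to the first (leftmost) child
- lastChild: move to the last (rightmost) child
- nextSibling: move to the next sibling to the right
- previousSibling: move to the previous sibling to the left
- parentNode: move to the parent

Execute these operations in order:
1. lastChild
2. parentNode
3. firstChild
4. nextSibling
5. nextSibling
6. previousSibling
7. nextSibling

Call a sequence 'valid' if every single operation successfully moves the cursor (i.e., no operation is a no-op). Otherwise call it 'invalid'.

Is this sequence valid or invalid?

Answer: valid

Derivation:
After 1 (lastChild): input
After 2 (parentNode): td
After 3 (firstChild): tr
After 4 (nextSibling): aside
After 5 (nextSibling): span
After 6 (previousSibling): aside
After 7 (nextSibling): span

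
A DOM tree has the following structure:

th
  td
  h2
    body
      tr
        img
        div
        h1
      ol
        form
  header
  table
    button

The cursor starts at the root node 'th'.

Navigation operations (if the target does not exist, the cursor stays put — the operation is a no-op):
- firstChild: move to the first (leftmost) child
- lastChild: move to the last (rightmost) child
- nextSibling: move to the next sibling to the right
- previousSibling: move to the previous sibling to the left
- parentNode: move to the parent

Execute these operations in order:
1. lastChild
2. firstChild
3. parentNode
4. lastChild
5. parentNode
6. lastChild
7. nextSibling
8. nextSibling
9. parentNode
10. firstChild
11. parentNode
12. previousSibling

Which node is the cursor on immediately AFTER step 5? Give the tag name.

Answer: table

Derivation:
After 1 (lastChild): table
After 2 (firstChild): button
After 3 (parentNode): table
After 4 (lastChild): button
After 5 (parentNode): table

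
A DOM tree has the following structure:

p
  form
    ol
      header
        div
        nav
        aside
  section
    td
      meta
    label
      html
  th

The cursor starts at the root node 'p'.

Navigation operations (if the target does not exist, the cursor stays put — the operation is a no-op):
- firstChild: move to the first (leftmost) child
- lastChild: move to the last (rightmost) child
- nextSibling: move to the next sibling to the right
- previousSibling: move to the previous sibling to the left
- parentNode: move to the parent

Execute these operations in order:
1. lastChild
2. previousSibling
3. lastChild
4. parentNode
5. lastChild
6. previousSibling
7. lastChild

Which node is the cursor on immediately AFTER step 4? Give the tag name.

After 1 (lastChild): th
After 2 (previousSibling): section
After 3 (lastChild): label
After 4 (parentNode): section

Answer: section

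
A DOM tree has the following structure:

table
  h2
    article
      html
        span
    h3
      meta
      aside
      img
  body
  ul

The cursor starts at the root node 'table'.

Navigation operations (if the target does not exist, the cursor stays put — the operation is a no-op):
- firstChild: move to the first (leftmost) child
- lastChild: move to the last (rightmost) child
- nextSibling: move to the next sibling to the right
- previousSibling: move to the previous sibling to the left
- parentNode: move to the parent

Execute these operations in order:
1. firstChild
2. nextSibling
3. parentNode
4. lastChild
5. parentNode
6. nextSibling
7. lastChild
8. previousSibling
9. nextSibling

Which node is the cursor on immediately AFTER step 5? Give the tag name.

Answer: table

Derivation:
After 1 (firstChild): h2
After 2 (nextSibling): body
After 3 (parentNode): table
After 4 (lastChild): ul
After 5 (parentNode): table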